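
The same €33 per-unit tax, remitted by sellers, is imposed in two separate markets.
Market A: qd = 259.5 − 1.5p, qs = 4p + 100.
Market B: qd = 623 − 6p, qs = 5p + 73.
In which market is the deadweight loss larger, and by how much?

Market B, by €891.

Market A: pre-tax p* = €29, q* = 216; post-tax q = 180; deadweight loss = €594.
Market B: pre-tax p* = €50, q* = 323; post-tax q = 233; deadweight loss = €1485.
Difference: €594 vs €1485 → market B is larger by €891.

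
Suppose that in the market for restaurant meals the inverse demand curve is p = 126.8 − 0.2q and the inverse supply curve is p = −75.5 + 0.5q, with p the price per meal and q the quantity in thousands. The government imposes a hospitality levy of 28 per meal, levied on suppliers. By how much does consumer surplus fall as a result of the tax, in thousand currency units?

Consumer surplus falls by 2152 thousand.

Rewrite in direct form: qd = 634 − 5p and qs = 2p + 151.
Without the tax, 634 − 5p = 2p + 151 gives 7p = 483, so p* = 69 and q* = 289.
With the tax collected from suppliers, supply shifts: qs = 2(p − 28) + 151.
Solving gives q = 249 with buyers paying 77 and suppliers receiving 49 (the 28 wedge).
ΔCS is the trapezoid between Q = 249 and Q = 289 of height 8: ½ · (289 + 249) · 8 = 2152.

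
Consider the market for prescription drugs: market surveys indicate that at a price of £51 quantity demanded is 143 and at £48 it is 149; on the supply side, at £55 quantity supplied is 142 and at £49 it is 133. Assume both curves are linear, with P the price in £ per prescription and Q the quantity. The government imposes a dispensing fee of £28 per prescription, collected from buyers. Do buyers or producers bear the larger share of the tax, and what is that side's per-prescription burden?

Demand slope: (149 − 143)/(48 − 51) = -2, so Qd = 245 − 2P.
Supply slope: (133 − 142)/(49 − 55) = 1.5, so Qs = 1.5P + 59.5.
Without the tax, 245 − 2P = 1.5P + 59.5 gives 3.5P = 185.5, so P* = £53 and Q* = 139.
With the tax collected from buyers, demand (in seller-price terms) shifts: Qd = 245 − 2(P + 28).
Solving gives Q = 115 with buyers paying £65 and producers receiving £37 (the £28 wedge).
Per-prescription burden: buyers £12, producers £16.
Producers take the larger share because supply is less price-elastic here (demand slope 2 vs supply slope 1.5).
The less price-elastic side of the market bears the larger share of a per-unit tax.

Producers bear the larger share: £16 per prescription.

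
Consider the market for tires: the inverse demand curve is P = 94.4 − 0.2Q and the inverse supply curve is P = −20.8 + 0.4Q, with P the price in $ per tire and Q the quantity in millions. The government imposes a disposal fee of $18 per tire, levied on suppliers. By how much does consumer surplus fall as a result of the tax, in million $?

Consumer surplus falls by $1062 million.

Rewrite in direct form: Qd = 472 − 5P and Qs = 2.5P + 52.
Before the tax: set 472 − 5P = 2.5P + 52 → P* = $56, Q* = 192.
With the tax collected from suppliers, supply shifts: Qs = 2.5(P − 18) + 52.
Solving gives Q = 162 with consumers paying $62 and suppliers receiving $44 (the $18 wedge).
ΔCS is the trapezoid between Q = 162 and Q = 192 of height $6: ½ · (192 + 162) · 6 = $1062.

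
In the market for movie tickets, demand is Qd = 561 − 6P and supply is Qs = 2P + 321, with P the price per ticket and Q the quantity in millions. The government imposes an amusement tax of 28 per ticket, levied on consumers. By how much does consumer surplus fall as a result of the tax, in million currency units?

Before the tax: set 561 − 6P = 2P + 321 → P* = 30, Q* = 381.
With the tax collected from consumers, demand (in seller-price terms) shifts: Qd = 561 − 6(P + 28).
Solving gives Q = 339 with consumers paying 37 and sellers receiving 9 (the 28 wedge).
ΔCS is the trapezoid between Q = 339 and Q = 381 of height 7: ½ · (381 + 339) · 7 = 2520.

Consumer surplus falls by 2520 million.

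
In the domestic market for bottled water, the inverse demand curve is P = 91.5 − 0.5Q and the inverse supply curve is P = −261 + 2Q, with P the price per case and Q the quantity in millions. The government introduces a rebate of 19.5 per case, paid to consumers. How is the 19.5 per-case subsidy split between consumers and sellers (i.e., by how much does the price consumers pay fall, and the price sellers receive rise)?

Consumers gain 3.9 per case; sellers gain 15.6 per case.

Rewrite in direct form: Qd = 183 − 2P and Qs = 0.5P + 130.5.
Before the subsidy: set 183 − 2P = 0.5P + 130.5 → P* = 21, Q* = 141.
With a per-unit subsidy paid to consumers, each effectively pays P − 19.5, so demand becomes Qd = 183 − 2(P − 19.5).
Solving gives Q = 148.8 with consumers paying 17.1 and sellers receiving 36.6 (the 19.5 wedge).
Gain to consumers: 3.9; to sellers: 15.6. (They sum to 19.5.)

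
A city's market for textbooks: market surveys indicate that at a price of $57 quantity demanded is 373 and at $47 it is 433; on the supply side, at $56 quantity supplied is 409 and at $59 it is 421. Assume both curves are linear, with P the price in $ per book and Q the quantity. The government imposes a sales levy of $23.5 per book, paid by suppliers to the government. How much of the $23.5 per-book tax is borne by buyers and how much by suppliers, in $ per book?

Buyers bear $9.4 per book; suppliers bear $14.1 per book.

Demand slope: (433 − 373)/(47 − 57) = -6, so Qd = 715 − 6P.
Supply slope: (421 − 409)/(59 − 56) = 4, so Qs = 4P + 185.
Without the tax, 715 − 6P = 4P + 185 gives 10P = 530, so P* = $53 and Q* = 397.
With the tax collected from suppliers, supply shifts: Qs = 4(P − 23.5) + 185.
Solving gives Q = 340.6 with buyers paying $62.4 and suppliers receiving $38.9 (the $23.5 wedge).
Burden on buyers: $9.4; on suppliers: $14.1. (They sum to $23.5.)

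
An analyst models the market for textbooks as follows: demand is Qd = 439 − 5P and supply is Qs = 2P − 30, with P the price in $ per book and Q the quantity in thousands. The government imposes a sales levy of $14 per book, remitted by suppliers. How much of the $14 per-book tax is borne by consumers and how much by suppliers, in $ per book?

Consumers bear $4 per book; suppliers bear $10 per book.

Before the tax: set 439 − 5P = 2P − 30 → P* = $67, Q* = 104.
With the tax collected from suppliers, supply shifts: Qs = 2(P − 14) − 30.
Solving gives Q = 84 with consumers paying $71 and suppliers receiving $57 (the $14 wedge).
Burden on consumers: $4; on suppliers: $10. (They sum to $14.)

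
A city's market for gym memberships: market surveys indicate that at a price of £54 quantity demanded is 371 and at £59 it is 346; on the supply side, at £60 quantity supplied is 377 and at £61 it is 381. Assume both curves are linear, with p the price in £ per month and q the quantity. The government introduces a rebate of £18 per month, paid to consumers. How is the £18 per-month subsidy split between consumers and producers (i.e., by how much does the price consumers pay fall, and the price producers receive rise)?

Demand slope: (346 − 371)/(59 − 54) = -5, so qd = 641 − 5p.
Supply slope: (381 − 377)/(61 − 60) = 4, so qs = 4p + 137.
Without the subsidy, 641 − 5p = 4p + 137 gives 9p = 504, so p* = £56 and q* = 361.
With a per-unit subsidy paid to consumers, each effectively pays p − 18, so demand becomes qd = 641 − 5(p − 18).
New equilibrium: consumers pay £48, producers receive £66, q = 401. (Wedge: pb − ps = −18.)
Gain to consumers: £8; to producers: £10. (They sum to £18.)

Consumers gain £8 per month; producers gain £10 per month.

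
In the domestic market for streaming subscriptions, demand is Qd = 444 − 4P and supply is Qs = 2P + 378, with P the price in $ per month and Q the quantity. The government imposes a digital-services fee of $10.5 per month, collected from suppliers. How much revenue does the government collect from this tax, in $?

Tax revenue = $4053.

Without the tax, 444 − 4P = 2P + 378 gives 6P = 66, so P* = $11 and Q* = 400.
With the tax collected from suppliers, supply shifts: Qs = 2(P − 10.5) + 378.
Solving gives Q = 386 with consumers paying $14.5 and suppliers receiving $4 (the $10.5 wedge).
Revenue = t · Q = 10.5 · 386 = $4053.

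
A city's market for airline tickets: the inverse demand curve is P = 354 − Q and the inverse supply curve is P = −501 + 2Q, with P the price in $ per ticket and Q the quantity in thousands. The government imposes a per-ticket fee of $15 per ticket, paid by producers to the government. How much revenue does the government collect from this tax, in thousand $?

Tax revenue = $4200 thousand.

Inverting to Q(P) form: Qd = 354 − P; Qs = 0.5P + 250.5.
Before the tax: set 354 − P = 0.5P + 250.5 → P* = $69, Q* = 285.
With the tax collected from producers, supply shifts: Qs = 0.5(P − 15) + 250.5.
Solving gives Q = 280 with buyers paying $74 and producers receiving $59 (the $15 wedge).
Revenue = t · Q = 15 · 280 = $4200.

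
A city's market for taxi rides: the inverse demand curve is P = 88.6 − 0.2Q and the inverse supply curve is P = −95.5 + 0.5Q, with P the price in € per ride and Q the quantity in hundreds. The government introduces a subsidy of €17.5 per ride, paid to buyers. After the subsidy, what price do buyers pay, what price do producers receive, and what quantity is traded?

Rewrite in direct form: Qd = 443 − 5P and Qs = 2P + 191.
Before the subsidy: set 443 − 5P = 2P + 191 → P* = €36, Q* = 263.
With a per-unit subsidy paid to buyers, each effectively pays P − 17.5, so demand becomes Qd = 443 − 5(P − 17.5).
Solving gives Q = 288 with buyers paying €31 and producers receiving €48.5 (the €17.5 wedge).

Buyers pay €31; producers receive €48.5; quantity = 288.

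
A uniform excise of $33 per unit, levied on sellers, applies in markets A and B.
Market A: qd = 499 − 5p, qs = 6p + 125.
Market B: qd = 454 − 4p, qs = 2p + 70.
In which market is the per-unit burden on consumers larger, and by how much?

Market A, by $7.

Market A: pre-tax p* = $34, q* = 329; post-tax q = 239; per-unit burden on consumers = $18.
Market B: pre-tax p* = $64, q* = 198; post-tax q = 154; per-unit burden on consumers = $11.
Difference: $18 vs $11 → market A is larger by $7.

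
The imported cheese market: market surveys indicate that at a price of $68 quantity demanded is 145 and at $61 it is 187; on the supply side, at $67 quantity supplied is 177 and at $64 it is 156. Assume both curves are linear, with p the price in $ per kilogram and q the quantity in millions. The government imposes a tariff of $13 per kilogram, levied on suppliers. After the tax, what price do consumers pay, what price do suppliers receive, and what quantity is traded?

Consumers pay $72; suppliers receive $59; quantity = 121.

Demand slope: (187 − 145)/(61 − 68) = -6, so qd = 553 − 6p.
Supply slope: (156 − 177)/(64 − 67) = 7, so qs = 7p − 292.
Before the tax: set 553 − 6p = 7p − 292 → p* = $65, q* = 163.
With the tax collected from suppliers, supply shifts: qs = 7(p − 13) − 292.
New equilibrium: consumers pay $72, suppliers receive $59, q = 121. (Wedge: pb − ps = 13.)
The less price-elastic side of the market bears the larger share of a per-unit tax.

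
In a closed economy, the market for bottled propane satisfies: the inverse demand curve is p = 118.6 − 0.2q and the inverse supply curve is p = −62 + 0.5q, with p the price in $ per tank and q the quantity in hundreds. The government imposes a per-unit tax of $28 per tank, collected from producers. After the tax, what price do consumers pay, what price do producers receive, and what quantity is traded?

Consumers pay $75; producers receive $47; quantity = 218.

Inverting to q(p) form: qd = 593 − 5p; qs = 2p + 124.
Before the tax: set 593 − 5p = 2p + 124 → p* = $67, q* = 258.
With the tax collected from producers, supply shifts: qs = 2(p − 28) + 124.
New equilibrium: consumers pay $75, producers receive $47, q = 218. (Wedge: pb − ps = 28.)
The less price-elastic side of the market bears the larger share of a per-unit tax.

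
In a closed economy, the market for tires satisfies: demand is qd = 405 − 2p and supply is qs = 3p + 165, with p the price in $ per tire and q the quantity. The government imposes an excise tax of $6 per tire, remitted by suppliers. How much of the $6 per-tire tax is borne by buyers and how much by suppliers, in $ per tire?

Before the tax: set 405 − 2p = 3p + 165 → p* = $48, q* = 309.
With the tax collected from suppliers, supply shifts: qs = 3(p − 6) + 165.
Solving gives q = 301.8 with buyers paying $51.6 and suppliers receiving $45.6 (the $6 wedge).
Burden on buyers: $3.6; on suppliers: $2.4. (They sum to $6.)

Buyers bear $3.6 per tire; suppliers bear $2.4 per tire.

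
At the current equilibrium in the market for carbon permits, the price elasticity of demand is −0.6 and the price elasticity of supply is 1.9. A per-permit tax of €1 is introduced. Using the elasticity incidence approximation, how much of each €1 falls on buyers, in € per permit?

Buyers bear ≈ €0.76 per permit.

Incidence ratio: buyers' share ≈ εs / (εs + |εd|) = 1.9 / (1.9 + 0.6) = 0.76.
So buyers bear ≈ 0.76 × €1 = €0.76; producers bear €0.24.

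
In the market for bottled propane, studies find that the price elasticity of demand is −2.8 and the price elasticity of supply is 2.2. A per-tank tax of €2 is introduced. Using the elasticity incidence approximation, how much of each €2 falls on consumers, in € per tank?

Consumers bear ≈ €0.88 per tank.

Incidence ratio: consumers' share ≈ εs / (εs + |εd|) = 2.2 / (2.2 + 2.8) = 0.44.
So consumers bear ≈ 0.44 × €2 = €0.88; producers bear €1.12.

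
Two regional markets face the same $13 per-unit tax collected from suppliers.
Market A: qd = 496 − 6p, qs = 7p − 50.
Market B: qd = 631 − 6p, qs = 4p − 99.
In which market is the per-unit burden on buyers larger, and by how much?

Market A, by $1.8.

Market A: pre-tax p* = $42, q* = 244; post-tax q = 202; per-unit burden on buyers = $7.
Market B: pre-tax p* = $73, q* = 193; post-tax q = 161.8; per-unit burden on buyers = $5.2.
Difference: $7 vs $5.2 → market A is larger by $1.8.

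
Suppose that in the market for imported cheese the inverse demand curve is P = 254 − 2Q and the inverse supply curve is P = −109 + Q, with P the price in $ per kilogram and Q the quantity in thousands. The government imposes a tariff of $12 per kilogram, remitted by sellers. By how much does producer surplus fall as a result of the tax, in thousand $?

Producer surplus falls by $476 thousand.

Rewrite in direct form: Qd = 127 − 0.5P and Qs = P + 109.
Without the tax, 127 − 0.5P = P + 109 gives 1.5P = 18, so P* = $12 and Q* = 121.
With the tax collected from sellers, supply shifts: Qs = (P − 12) + 109.
New equilibrium: consumers pay $20, sellers receive $8, Q = 117. (Wedge: Pb − Ps = 12.)
ΔPS is the trapezoid between Q = 117 and Q = 121 of height $4: ½ · (121 + 117) · 4 = $476.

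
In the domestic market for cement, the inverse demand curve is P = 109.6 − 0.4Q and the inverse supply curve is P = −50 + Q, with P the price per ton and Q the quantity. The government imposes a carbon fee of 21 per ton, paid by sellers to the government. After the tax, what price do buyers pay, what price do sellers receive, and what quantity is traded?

Rewrite in direct form: Qd = 274 − 2.5P and Qs = P + 50.
Before the tax: set 274 − 2.5P = P + 50 → P* = 64, Q* = 114.
With the tax collected from sellers, supply shifts: Qs = (P − 21) + 50.
Solving gives Q = 99 with buyers paying 70 and sellers receiving 49 (the 21 wedge).

Buyers pay 70; sellers receive 49; quantity = 99.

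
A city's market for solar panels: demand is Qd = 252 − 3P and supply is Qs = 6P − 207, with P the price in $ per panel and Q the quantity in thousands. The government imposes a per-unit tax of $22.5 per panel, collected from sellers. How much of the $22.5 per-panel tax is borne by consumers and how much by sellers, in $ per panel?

Consumers bear $15 per panel; sellers bear $7.5 per panel.

Before the tax: set 252 − 3P = 6P − 207 → P* = $51, Q* = 99.
With the tax collected from sellers, supply shifts: Qs = 6(P − 22.5) − 207.
Solving gives Q = 54 with consumers paying $66 and sellers receiving $43.5 (the $22.5 wedge).
Burden on consumers: $15; on sellers: $7.5. (They sum to $22.5.)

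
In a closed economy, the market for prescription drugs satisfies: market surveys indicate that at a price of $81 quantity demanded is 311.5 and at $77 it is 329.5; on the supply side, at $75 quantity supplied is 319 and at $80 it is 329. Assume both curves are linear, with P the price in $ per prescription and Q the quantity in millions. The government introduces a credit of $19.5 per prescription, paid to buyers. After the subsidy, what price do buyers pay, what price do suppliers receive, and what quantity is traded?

Buyers pay $72; suppliers receive $91.5; quantity = 352.

Demand slope: (329.5 − 311.5)/(77 − 81) = -4.5, so Qd = 676 − 4.5P.
Supply slope: (329 − 319)/(80 − 75) = 2, so Qs = 2P + 169.
Without the subsidy, 676 − 4.5P = 2P + 169 gives 6.5P = 507, so P* = $78 and Q* = 325.
With a per-unit subsidy paid to buyers, each effectively pays P − 19.5, so demand becomes Qd = 676 − 4.5(P − 19.5).
New equilibrium: buyers pay $72, suppliers receive $91.5, Q = 352. (Wedge: Pb − Ps = −19.5.)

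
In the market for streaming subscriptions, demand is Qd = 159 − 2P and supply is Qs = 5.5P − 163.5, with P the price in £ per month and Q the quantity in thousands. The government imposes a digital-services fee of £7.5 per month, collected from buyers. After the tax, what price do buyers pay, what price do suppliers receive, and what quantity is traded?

Before the tax: set 159 − 2P = 5.5P − 163.5 → P* = £43, Q* = 73.
With the tax collected from buyers, demand (in seller-price terms) shifts: Qd = 159 − 2(P + 7.5).
Solving gives Q = 62 with buyers paying £48.5 and suppliers receiving £41 (the £7.5 wedge).
The less price-elastic side of the market bears the larger share of a per-unit tax.

Buyers pay £48.5; suppliers receive £41; quantity = 62.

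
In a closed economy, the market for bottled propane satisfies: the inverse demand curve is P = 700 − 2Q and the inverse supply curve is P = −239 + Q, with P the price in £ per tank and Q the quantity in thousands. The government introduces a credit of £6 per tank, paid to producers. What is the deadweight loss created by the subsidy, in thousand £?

Deadweight loss = £6 thousand.

Inverting to Q(P) form: Qd = 350 − 0.5P; Qs = P + 239.
Without the subsidy, 350 − 0.5P = P + 239 gives 1.5P = 111, so P* = £74 and Q* = 313.
With a per-unit subsidy paid to producers, each receives P + 6 per unit sold, so supply becomes Qs = (P + 6) + 239.
Solving gives Q = 315 with buyers paying £70 and producers receiving £76 (the £6 wedge).
Quantity rises by |ΔQ| = |313 − 315| = 2.
DWL = ½ · t · |ΔQ| = ½ · 6 · 2 = £6.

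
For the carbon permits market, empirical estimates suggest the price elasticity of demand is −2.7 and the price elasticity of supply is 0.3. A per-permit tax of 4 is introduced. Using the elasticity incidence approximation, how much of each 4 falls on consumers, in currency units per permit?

Incidence ratio: consumers' share ≈ εs / (εs + |εd|) = 0.3 / (0.3 + 2.7) = 0.1.
So consumers bear ≈ 0.1 × 4 = 0.4; suppliers bear 3.6.

Consumers bear ≈ 0.4 per permit.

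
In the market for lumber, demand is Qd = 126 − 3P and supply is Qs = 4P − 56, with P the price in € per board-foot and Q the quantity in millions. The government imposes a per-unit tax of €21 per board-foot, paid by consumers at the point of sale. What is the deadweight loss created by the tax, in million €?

Deadweight loss = €378 million.

Before the tax: set 126 − 3P = 4P − 56 → P* = €26, Q* = 48.
With the tax collected from consumers, demand (in seller-price terms) shifts: Qd = 126 − 3(P + 21).
New equilibrium: consumers pay €38, producers receive €17, Q = 12. (Wedge: Pb − Ps = 21.)
Quantity falls by |ΔQ| = |48 − 12| = 36.
DWL = ½ · t · |ΔQ| = ½ · 21 · 36 = €378.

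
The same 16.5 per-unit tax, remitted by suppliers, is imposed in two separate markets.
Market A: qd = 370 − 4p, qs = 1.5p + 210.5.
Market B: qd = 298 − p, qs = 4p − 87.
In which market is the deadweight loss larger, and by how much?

Market A, by 39.6.

Market A: pre-tax p* = 29, q* = 254; post-tax q = 236; deadweight loss = 148.5.
Market B: pre-tax p* = 77, q* = 221; post-tax q = 207.8; deadweight loss = 108.9.
Difference: 148.5 vs 108.9 → market A is larger by 39.6.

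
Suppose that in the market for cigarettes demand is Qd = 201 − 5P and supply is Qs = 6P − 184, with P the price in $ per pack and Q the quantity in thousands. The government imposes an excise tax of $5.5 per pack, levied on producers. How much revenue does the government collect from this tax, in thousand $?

Tax revenue = $60.5 thousand.

Without the tax, 201 − 5P = 6P − 184 gives 11P = 385, so P* = $35 and Q* = 26.
With the tax collected from producers, supply shifts: Qs = 6(P − 5.5) − 184.
Solving gives Q = 11 with buyers paying $38 and producers receiving $32.5 (the $5.5 wedge).
Revenue = t · Q = 5.5 · 11 = $60.5.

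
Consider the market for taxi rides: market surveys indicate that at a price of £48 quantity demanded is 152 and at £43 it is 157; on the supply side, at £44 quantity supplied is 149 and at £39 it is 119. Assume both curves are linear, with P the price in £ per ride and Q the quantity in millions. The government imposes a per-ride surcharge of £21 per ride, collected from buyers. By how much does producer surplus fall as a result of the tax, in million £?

Demand slope: (157 − 152)/(43 − 48) = -1, so Qd = 200 − P.
Supply slope: (119 − 149)/(39 − 44) = 6, so Qs = 6P − 115.
Without the tax, 200 − P = 6P − 115 gives 7P = 315, so P* = £45 and Q* = 155.
With the tax collected from buyers, demand (in seller-price terms) shifts: Qd = 200 − (P + 21).
Solving gives Q = 137 with buyers paying £63 and sellers receiving £42 (the £21 wedge).
ΔPS is the trapezoid between Q = 137 and Q = 155 of height £3: ½ · (155 + 137) · 3 = £438.

Producer surplus falls by £438 million.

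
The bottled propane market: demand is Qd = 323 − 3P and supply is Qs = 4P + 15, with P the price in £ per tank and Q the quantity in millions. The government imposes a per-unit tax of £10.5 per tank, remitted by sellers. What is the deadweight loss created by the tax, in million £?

Deadweight loss = £94.5 million.

Without the tax, 323 − 3P = 4P + 15 gives 7P = 308, so P* = £44 and Q* = 191.
With the tax collected from sellers, supply shifts: Qs = 4(P − 10.5) + 15.
Solving gives Q = 173 with buyers paying £50 and sellers receiving £39.5 (the £10.5 wedge).
Quantity falls by |ΔQ| = |191 − 173| = 18.
DWL = ½ · t · |ΔQ| = ½ · 10.5 · 18 = £94.5.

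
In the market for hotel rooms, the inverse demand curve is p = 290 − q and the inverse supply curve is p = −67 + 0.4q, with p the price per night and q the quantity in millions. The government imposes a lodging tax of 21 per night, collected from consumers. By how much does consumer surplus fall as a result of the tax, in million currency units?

Inverting to q(p) form: qd = 290 − p; qs = 2.5p + 167.5.
Without the tax, 290 − p = 2.5p + 167.5 gives 3.5p = 122.5, so p* = 35 and q* = 255.
With the tax collected from consumers, demand (in seller-price terms) shifts: qd = 290 − (p + 21).
Solving gives q = 240 with consumers paying 50 and producers receiving 29 (the 21 wedge).
ΔCS is the trapezoid between Q = 240 and Q = 255 of height 15: ½ · (255 + 240) · 15 = 3712.5.

Consumer surplus falls by 3712.5 million.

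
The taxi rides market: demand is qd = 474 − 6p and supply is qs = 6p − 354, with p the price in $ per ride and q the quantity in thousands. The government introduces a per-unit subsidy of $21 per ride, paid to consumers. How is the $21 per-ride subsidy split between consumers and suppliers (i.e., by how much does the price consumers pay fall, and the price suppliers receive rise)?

Before the subsidy: set 474 − 6p = 6p − 354 → p* = $69, q* = 60.
With a per-unit subsidy paid to consumers, each effectively pays p − 21, so demand becomes qd = 474 − 6(p − 21).
New equilibrium: consumers pay $58.5, suppliers receive $79.5, q = 123. (Wedge: pb − ps = −21.)
Gain to consumers: $10.5; to suppliers: $10.5. (They sum to $21.)

Consumers gain $10.5 per ride; suppliers gain $10.5 per ride.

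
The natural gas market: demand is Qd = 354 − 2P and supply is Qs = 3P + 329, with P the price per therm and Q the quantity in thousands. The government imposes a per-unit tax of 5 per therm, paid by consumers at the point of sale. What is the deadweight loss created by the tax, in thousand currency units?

Deadweight loss = 15 thousand.

Without the tax, 354 − 2P = 3P + 329 gives 5P = 25, so P* = 5 and Q* = 344.
With the tax collected from consumers, demand (in seller-price terms) shifts: Qd = 354 − 2(P + 5).
New equilibrium: consumers pay 8, suppliers receive 3, Q = 338. (Wedge: Pb − Ps = 5.)
Quantity falls by |ΔQ| = |344 − 338| = 6.
DWL = ½ · t · |ΔQ| = ½ · 5 · 6 = 15.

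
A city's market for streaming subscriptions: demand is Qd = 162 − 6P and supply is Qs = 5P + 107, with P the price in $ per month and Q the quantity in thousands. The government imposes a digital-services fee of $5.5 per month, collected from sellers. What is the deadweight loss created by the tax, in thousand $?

Without the tax, 162 − 6P = 5P + 107 gives 11P = 55, so P* = $5 and Q* = 132.
With the tax collected from sellers, supply shifts: Qs = 5(P − 5.5) + 107.
New equilibrium: buyers pay $7.5, sellers receive $2, Q = 117. (Wedge: Pb − Ps = 5.5.)
Quantity falls by |ΔQ| = |132 − 117| = 15.
DWL = ½ · t · |ΔQ| = ½ · 5.5 · 15 = $41.25.

Deadweight loss = $41.25 thousand.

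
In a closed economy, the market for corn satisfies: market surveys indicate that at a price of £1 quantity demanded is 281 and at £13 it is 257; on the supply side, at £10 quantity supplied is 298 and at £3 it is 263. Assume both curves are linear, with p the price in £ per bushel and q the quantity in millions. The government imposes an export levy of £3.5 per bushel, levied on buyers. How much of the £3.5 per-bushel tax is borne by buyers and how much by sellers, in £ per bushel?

Demand slope: (257 − 281)/(13 − 1) = -2, so qd = 283 − 2p.
Supply slope: (263 − 298)/(3 − 10) = 5, so qs = 5p + 248.
Before the tax: set 283 − 2p = 5p + 248 → p* = £5, q* = 273.
With the tax collected from buyers, demand (in seller-price terms) shifts: qd = 283 − 2(p + 3.5).
Solving gives q = 268 with buyers paying £7.5 and sellers receiving £4 (the £3.5 wedge).
Burden on buyers: £2.5; on sellers: £1. (They sum to £3.5.)
The less price-elastic side of the market bears the larger share of a per-unit tax.

Buyers bear £2.5 per bushel; sellers bear £1 per bushel.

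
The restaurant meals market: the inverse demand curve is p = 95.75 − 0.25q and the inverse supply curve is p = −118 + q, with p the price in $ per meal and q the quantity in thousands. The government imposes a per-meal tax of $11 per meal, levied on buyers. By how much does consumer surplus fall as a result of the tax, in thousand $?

Consumer surplus falls by $366.52 thousand.

Rewrite in direct form: qd = 383 − 4p and qs = p + 118.
Without the tax, 383 − 4p = p + 118 gives 5p = 265, so p* = $53 and q* = 171.
With the tax collected from buyers, demand (in seller-price terms) shifts: qd = 383 − 4(p + 11).
Solving gives q = 162.2 with buyers paying $55.2 and suppliers receiving $44.2 (the $11 wedge).
ΔCS is the trapezoid between Q = 162.2 and Q = 171 of height $2.2: ½ · (171 + 162.2) · 2.2 = $366.52.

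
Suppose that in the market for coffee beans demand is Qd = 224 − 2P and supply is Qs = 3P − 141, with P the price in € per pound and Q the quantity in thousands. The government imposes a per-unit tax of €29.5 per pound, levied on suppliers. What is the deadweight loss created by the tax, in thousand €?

Deadweight loss = €522.15 thousand.

Without the tax, 224 − 2P = 3P − 141 gives 5P = 365, so P* = €73 and Q* = 78.
With the tax collected from suppliers, supply shifts: Qs = 3(P − 29.5) − 141.
New equilibrium: buyers pay €90.7, suppliers receive €61.2, Q = 42.6. (Wedge: Pb − Ps = 29.5.)
Quantity falls by |ΔQ| = |78 − 42.6| = 35.4.
DWL = ½ · t · |ΔQ| = ½ · 29.5 · 35.4 = €522.15.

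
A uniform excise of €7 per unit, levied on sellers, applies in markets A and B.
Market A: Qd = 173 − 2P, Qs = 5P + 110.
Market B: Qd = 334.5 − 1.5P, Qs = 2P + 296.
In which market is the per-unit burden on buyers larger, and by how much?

Market A, by €1.

Market A: pre-tax P* = €9, Q* = 155; post-tax Q = 145; per-unit burden on buyers = €5.
Market B: pre-tax P* = €11, Q* = 318; post-tax Q = 312; per-unit burden on buyers = €4.
Difference: €5 vs €4 → market A is larger by €1.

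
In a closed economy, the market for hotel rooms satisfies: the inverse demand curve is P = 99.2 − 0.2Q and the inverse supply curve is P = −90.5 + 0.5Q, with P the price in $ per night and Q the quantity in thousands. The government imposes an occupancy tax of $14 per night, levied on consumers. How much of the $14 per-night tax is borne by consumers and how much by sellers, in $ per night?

Inverting to Q(P) form: Qd = 496 − 5P; Qs = 2P + 181.
Before the tax: set 496 − 5P = 2P + 181 → P* = $45, Q* = 271.
With the tax collected from consumers, demand (in seller-price terms) shifts: Qd = 496 − 5(P + 14).
Solving gives Q = 251 with consumers paying $49 and sellers receiving $35 (the $14 wedge).
Burden on consumers: $4; on sellers: $10. (They sum to $14.)

Consumers bear $4 per night; sellers bear $10 per night.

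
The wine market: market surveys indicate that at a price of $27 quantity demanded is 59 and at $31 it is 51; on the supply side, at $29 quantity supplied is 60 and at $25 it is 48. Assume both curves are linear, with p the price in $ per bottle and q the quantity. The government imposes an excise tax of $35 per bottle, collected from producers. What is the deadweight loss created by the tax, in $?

Demand slope: (51 − 59)/(31 − 27) = -2, so qd = 113 − 2p.
Supply slope: (48 − 60)/(25 − 29) = 3, so qs = 3p − 27.
Without the tax, 113 − 2p = 3p − 27 gives 5p = 140, so p* = $28 and q* = 57.
With the tax collected from producers, supply shifts: qs = 3(p − 35) − 27.
Solving gives q = 15 with buyers paying $49 and producers receiving $14 (the $35 wedge).
Quantity falls by |ΔQ| = |57 − 15| = 42.
DWL = ½ · t · |ΔQ| = ½ · 35 · 42 = $735.

Deadweight loss = $735.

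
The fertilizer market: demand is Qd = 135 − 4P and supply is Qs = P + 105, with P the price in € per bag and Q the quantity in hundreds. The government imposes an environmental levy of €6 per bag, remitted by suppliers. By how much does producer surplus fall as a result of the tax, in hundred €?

Before the tax: set 135 − 4P = P + 105 → P* = €6, Q* = 111.
With the tax collected from suppliers, supply shifts: Qs = (P − 6) + 105.
Solving gives Q = 106.2 with consumers paying €7.2 and suppliers receiving €1.2 (the €6 wedge).
ΔPS is the trapezoid between Q = 106.2 and Q = 111 of height €4.8: ½ · (111 + 106.2) · 4.8 = €521.28.

Producer surplus falls by €521.28 hundred.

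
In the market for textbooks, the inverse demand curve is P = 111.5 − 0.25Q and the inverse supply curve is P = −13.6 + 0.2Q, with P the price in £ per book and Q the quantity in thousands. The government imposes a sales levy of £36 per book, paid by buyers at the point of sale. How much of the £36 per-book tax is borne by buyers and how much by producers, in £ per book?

Inverting to Q(P) form: Qd = 446 − 4P; Qs = 5P + 68.
Without the tax, 446 − 4P = 5P + 68 gives 9P = 378, so P* = £42 and Q* = 278.
With the tax collected from buyers, demand (in seller-price terms) shifts: Qd = 446 − 4(P + 36).
Solving gives Q = 198 with buyers paying £62 and producers receiving £26 (the £36 wedge).
Burden on buyers: £20; on producers: £16. (They sum to £36.)

Buyers bear £20 per book; producers bear £16 per book.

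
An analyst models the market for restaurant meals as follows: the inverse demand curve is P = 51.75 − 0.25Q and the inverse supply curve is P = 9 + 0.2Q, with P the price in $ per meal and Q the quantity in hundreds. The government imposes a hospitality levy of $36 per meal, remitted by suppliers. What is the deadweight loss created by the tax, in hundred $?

Inverting to Q(P) form: Qd = 207 − 4P; Qs = 5P − 45.
Before the tax: set 207 − 4P = 5P − 45 → P* = $28, Q* = 95.
With the tax collected from suppliers, supply shifts: Qs = 5(P − 36) − 45.
Solving gives Q = 15 with consumers paying $48 and suppliers receiving $12 (the $36 wedge).
Quantity falls by |ΔQ| = |95 − 15| = 80.
DWL = ½ · t · |ΔQ| = ½ · 36 · 80 = $1440.

Deadweight loss = $1440 hundred.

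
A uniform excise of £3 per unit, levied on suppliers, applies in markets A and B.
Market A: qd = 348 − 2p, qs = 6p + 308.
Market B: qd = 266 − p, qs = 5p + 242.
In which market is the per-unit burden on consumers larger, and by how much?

Market B, by £0.25.

Market A: pre-tax p* = £5, q* = 338; post-tax q = 333.5; per-unit burden on consumers = £2.25.
Market B: pre-tax p* = £4, q* = 262; post-tax q = 259.5; per-unit burden on consumers = £2.5.
Difference: £2.25 vs £2.5 → market B is larger by £0.25.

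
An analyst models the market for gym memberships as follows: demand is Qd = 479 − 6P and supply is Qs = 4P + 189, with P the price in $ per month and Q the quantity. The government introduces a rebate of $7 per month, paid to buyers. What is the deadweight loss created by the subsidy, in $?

Before the subsidy: set 479 − 6P = 4P + 189 → P* = $29, Q* = 305.
With a per-unit subsidy paid to buyers, each effectively pays P − 7, so demand becomes Qd = 479 − 6(P − 7).
Solving gives Q = 321.8 with buyers paying $26.2 and sellers receiving $33.2 (the $7 wedge).
Quantity rises by |ΔQ| = |305 − 321.8| = 16.8.
DWL = ½ · t · |ΔQ| = ½ · 7 · 16.8 = $58.8.

Deadweight loss = $58.8.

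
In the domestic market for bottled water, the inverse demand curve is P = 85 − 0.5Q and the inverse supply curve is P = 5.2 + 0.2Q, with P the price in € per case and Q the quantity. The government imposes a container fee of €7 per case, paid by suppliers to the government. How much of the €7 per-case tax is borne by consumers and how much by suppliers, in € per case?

Consumers bear €5 per case; suppliers bear €2 per case.

Rewrite in direct form: Qd = 170 − 2P and Qs = 5P − 26.
Without the tax, 170 − 2P = 5P − 26 gives 7P = 196, so P* = €28 and Q* = 114.
With the tax collected from suppliers, supply shifts: Qs = 5(P − 7) − 26.
New equilibrium: consumers pay €33, suppliers receive €26, Q = 104. (Wedge: Pb − Ps = 7.)
Burden on consumers: €5; on suppliers: €2. (They sum to €7.)
The less price-elastic side of the market bears the larger share of a per-unit tax.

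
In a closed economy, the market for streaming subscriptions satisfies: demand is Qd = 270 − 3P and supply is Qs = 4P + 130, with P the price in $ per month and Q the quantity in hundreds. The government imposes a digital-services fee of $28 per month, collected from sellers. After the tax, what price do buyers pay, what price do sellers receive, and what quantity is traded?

Without the tax, 270 − 3P = 4P + 130 gives 7P = 140, so P* = $20 and Q* = 210.
With the tax collected from sellers, supply shifts: Qs = 4(P − 28) + 130.
New equilibrium: buyers pay $36, sellers receive $8, Q = 162. (Wedge: Pb − Ps = 28.)

Buyers pay $36; sellers receive $8; quantity = 162.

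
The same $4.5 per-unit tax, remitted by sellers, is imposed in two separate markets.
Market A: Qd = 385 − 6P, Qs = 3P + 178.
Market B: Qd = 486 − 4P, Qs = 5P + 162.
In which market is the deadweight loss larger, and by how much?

Market A: pre-tax P* = $23, Q* = 247; post-tax Q = 238; deadweight loss = $20.25.
Market B: pre-tax P* = $36, Q* = 342; post-tax Q = 332; deadweight loss = $22.5.
Difference: $20.25 vs $22.5 → market B is larger by $2.25.

Market B, by $2.25.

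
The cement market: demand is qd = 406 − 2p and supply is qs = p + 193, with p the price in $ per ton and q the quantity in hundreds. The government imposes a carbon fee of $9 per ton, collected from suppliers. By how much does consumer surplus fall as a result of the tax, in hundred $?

Before the tax: set 406 − 2p = p + 193 → p* = $71, q* = 264.
With the tax collected from suppliers, supply shifts: qs = (p − 9) + 193.
New equilibrium: consumers pay $74, suppliers receive $65, q = 258. (Wedge: pb − ps = 9.)
ΔCS is the trapezoid between Q = 258 and Q = 264 of height $3: ½ · (264 + 258) · 3 = $783.

Consumer surplus falls by $783 hundred.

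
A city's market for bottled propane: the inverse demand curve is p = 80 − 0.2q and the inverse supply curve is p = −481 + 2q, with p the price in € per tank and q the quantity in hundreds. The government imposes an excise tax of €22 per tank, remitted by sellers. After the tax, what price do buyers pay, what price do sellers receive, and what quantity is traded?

Buyers pay €31; sellers receive €9; quantity = 245.

Rewrite in direct form: qd = 400 − 5p and qs = 0.5p + 240.5.
Before the tax: set 400 − 5p = 0.5p + 240.5 → p* = €29, q* = 255.
With the tax collected from sellers, supply shifts: qs = 0.5(p − 22) + 240.5.
Solving gives q = 245 with buyers paying €31 and sellers receiving €9 (the €22 wedge).
The less price-elastic side of the market bears the larger share of a per-unit tax.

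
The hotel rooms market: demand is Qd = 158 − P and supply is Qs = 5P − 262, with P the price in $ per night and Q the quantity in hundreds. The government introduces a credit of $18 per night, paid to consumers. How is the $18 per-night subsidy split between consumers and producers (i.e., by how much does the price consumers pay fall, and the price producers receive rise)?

Without the subsidy, 158 − P = 5P − 262 gives 6P = 420, so P* = $70 and Q* = 88.
With a per-unit subsidy paid to consumers, each effectively pays P − 18, so demand becomes Qd = 158 − (P − 18).
New equilibrium: consumers pay $55, producers receive $73, Q = 103. (Wedge: Pb − Ps = −18.)
Gain to consumers: $15; to producers: $3. (They sum to $18.)

Consumers gain $15 per night; producers gain $3 per night.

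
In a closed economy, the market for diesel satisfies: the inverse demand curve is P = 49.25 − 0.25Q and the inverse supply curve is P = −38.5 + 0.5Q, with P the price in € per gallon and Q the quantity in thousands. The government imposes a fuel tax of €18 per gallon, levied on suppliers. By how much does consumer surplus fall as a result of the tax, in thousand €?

Inverting to Q(P) form: Qd = 197 − 4P; Qs = 2P + 77.
Before the tax: set 197 − 4P = 2P + 77 → P* = €20, Q* = 117.
With the tax collected from suppliers, supply shifts: Qs = 2(P − 18) + 77.
Solving gives Q = 93 with buyers paying €26 and suppliers receiving €8 (the €18 wedge).
ΔCS is the trapezoid between Q = 93 and Q = 117 of height €6: ½ · (117 + 93) · 6 = €630.

Consumer surplus falls by €630 thousand.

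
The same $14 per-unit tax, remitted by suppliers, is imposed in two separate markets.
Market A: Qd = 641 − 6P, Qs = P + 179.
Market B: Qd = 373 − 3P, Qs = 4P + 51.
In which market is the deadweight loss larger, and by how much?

Market B, by $84.

Market A: pre-tax P* = $66, Q* = 245; post-tax Q = 233; deadweight loss = $84.
Market B: pre-tax P* = $46, Q* = 235; post-tax Q = 211; deadweight loss = $168.
Difference: $84 vs $168 → market B is larger by $84.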